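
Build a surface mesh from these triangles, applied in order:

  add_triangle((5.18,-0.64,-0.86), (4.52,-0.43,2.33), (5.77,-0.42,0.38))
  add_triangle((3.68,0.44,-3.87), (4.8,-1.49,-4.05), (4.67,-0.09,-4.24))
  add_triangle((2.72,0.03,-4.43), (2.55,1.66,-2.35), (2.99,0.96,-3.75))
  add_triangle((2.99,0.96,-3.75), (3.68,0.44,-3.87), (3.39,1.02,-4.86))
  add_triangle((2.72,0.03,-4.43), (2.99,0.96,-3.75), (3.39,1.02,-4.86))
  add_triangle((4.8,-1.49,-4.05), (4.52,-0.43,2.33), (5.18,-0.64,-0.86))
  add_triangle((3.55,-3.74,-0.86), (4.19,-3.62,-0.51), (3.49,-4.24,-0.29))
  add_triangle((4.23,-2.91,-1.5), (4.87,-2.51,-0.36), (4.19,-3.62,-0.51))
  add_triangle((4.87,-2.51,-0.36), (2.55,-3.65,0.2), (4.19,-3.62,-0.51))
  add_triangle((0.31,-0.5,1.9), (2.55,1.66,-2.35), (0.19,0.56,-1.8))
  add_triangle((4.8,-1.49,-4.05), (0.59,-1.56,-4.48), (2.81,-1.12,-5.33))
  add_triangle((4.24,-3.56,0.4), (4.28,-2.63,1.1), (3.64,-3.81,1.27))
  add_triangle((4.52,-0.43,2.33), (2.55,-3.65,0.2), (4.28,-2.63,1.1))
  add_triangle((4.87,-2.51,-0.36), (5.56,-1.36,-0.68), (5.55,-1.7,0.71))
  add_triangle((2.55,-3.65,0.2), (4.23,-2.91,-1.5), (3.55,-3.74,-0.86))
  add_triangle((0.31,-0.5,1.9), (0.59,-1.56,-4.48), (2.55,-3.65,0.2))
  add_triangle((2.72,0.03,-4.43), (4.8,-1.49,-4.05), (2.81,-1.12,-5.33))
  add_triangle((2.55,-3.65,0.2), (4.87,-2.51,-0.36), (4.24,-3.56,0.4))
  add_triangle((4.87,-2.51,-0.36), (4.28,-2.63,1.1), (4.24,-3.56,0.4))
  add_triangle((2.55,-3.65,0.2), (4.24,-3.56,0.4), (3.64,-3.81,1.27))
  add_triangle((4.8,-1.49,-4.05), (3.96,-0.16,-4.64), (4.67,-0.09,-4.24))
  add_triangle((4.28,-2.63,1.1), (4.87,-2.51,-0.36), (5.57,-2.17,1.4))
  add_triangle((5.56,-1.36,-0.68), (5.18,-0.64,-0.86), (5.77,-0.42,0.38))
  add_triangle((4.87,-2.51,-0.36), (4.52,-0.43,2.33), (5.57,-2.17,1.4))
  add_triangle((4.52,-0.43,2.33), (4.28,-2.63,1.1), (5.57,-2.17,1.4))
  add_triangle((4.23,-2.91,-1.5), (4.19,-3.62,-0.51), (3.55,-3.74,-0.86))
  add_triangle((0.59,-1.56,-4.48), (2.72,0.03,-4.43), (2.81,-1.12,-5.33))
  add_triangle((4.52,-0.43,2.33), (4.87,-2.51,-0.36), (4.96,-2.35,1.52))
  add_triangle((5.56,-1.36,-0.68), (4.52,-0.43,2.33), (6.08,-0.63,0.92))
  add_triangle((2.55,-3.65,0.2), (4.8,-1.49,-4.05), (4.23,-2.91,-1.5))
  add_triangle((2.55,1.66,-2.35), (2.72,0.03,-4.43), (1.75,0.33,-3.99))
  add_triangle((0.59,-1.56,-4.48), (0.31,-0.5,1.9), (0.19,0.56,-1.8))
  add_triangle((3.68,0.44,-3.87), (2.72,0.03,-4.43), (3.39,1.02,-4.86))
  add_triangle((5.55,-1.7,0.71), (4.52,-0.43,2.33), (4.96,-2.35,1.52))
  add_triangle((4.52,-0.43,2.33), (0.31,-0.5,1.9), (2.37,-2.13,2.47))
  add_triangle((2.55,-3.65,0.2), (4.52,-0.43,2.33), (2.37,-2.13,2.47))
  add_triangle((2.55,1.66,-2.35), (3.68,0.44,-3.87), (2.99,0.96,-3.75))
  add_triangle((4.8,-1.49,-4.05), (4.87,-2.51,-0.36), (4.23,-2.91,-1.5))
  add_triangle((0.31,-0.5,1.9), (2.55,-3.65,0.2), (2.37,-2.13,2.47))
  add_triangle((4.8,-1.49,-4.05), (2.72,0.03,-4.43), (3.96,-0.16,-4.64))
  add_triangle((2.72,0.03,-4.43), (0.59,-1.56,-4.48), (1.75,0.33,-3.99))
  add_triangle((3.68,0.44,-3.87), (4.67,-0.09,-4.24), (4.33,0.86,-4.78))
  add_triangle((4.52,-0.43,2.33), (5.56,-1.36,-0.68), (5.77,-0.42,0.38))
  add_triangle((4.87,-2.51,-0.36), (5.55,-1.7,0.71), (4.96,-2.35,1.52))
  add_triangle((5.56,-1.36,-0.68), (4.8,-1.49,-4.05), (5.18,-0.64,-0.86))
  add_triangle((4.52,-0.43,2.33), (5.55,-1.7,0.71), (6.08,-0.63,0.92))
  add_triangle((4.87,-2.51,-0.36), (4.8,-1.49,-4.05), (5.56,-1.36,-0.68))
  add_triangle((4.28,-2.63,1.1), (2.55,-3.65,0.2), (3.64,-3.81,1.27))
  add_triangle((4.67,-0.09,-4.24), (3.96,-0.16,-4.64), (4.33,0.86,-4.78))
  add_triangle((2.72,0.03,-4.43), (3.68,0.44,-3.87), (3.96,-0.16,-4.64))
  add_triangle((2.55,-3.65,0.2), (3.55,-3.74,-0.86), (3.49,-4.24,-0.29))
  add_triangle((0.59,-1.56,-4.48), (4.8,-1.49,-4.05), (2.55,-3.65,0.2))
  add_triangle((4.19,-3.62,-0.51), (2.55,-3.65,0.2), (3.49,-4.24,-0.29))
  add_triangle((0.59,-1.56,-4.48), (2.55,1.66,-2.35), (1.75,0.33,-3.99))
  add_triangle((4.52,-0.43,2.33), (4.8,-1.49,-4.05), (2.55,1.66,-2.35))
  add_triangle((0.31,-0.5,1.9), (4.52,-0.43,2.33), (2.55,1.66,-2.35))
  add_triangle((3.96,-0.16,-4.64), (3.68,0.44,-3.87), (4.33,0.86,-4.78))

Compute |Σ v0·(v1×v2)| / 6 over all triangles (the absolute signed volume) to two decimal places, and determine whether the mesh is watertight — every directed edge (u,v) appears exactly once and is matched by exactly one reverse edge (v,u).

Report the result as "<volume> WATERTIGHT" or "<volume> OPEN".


71.54 OPEN

Per-triangle v0·(v1×v2)/6:
  t1: -0.6306
  t2: -0.4527
  t3: +0.0706
  t4: +0.2502
  t5: -0.2209
  t6: -2.0246
  t7: +0.4293
  t8: +1.2888
  t9: +0.8402
  t10: -0.0794
  t11: +2.4702
  t12: +1.0018
  t13: +0.9735
  t14: +1.6224
  t15: -0.4773
  t16: +0.6786
  t17: +2.4929
  t18: +0.9191
  t19: +1.3348
  t20: +1.0097
  t21: +1.1563
  t22: +1.4293
  t23: +0.8389
  t24: +1.2781
  t25: +1.0968
  t26: +0.6854
  t27: +1.3012
  t28: -2.4627
  t29: -1.2484
  t30: +1.7272
  t31: +1.0972
  t32: -0.4556
  t33: +0.8262
  t34: +2.1279
  t35: +2.0543
  t36: +4.8033
  t37: +0.6259
  t38: +3.1372
  t39: +1.0609
  t40: +0.9178
  t41: +1.3051
  t42: -0.0508
  t43: +1.9686
  t44: +1.5894
  t45: +2.0785
  t46: +1.8713
  t47: +4.3009
  t48: -1.0081
  t49: +0.8224
  t50: +0.5237
  t51: +0.0442
  t52: +11.6965
  t53: +0.3003
  t54: -0.6104
  t55: +12.2039
  t56: +1.1953
  t57: -0.1878
Σ = +71.5370 → |volume| = 71.54

Directed edges: 171 total; 9 unmatched, e.g. (3.68,0.44,-3.87)→(4.8,-1.49,-4.05) → open.


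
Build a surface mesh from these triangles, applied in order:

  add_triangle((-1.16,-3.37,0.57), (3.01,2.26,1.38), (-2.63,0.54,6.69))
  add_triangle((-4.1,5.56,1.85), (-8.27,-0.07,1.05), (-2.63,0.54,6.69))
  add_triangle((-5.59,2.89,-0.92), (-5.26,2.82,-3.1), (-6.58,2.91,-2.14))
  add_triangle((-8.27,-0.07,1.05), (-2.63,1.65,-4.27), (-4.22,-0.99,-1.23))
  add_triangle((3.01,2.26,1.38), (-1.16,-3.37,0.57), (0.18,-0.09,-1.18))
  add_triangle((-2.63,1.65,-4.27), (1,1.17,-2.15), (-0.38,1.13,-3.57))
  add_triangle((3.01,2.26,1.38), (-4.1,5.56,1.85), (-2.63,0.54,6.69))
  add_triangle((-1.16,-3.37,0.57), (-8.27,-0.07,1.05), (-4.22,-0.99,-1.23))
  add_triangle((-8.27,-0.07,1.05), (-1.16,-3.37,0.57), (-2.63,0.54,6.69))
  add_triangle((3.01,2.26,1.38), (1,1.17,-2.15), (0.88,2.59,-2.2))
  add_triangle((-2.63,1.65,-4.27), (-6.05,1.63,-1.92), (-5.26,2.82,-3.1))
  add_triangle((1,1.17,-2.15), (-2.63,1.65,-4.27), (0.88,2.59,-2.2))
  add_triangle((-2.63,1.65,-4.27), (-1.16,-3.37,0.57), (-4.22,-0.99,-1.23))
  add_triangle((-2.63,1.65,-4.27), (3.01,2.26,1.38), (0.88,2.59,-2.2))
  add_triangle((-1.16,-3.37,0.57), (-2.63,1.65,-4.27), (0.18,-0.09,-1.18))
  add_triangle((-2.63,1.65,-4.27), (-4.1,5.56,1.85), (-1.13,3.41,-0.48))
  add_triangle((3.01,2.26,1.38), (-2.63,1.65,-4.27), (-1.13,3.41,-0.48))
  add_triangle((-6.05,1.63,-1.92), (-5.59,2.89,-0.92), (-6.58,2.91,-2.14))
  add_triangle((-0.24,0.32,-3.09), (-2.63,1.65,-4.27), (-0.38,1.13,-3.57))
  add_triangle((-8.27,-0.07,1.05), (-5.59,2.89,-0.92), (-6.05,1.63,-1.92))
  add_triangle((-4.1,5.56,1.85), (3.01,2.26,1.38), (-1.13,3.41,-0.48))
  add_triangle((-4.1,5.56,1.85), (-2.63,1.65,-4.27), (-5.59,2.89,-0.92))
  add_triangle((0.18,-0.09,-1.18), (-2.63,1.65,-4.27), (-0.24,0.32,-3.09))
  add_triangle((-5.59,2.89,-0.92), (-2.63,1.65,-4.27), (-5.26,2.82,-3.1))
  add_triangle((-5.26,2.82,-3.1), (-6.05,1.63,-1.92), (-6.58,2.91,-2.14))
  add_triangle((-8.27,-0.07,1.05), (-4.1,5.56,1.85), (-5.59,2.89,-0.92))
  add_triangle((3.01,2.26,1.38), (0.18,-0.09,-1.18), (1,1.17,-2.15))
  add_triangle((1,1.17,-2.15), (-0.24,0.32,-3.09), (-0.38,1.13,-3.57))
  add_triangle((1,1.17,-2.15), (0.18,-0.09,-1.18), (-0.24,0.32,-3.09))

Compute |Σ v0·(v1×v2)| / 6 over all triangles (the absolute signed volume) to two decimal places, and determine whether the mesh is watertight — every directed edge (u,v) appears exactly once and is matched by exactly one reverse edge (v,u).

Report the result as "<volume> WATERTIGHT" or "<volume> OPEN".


Per-triangle v0·(v1×v2)/6:
  t1: +11.2888
  t2: +47.9838
  t3: +1.1229
  t4: +10.1256
  t5: +1.7073
  t6: +0.8518
  t7: +29.5120
  t8: +8.7342
  t9: +29.7655
  t10: +1.9771
  t11: +3.5013
  t12: +2.3384
  t13: +6.1855
  t14: +1.7684
  t15: +2.6198
  t16: +8.2975
  t17: +6.6154
  t18: +1.0516
  t19: +0.8360
  t20: +7.1067
  t21: +7.8029
  t22: +12.9818
  t23: +0.0822
  t24: +0.2446
  t25: +1.5673
  t26: +17.9499
  t27: +0.5601
  t28: +0.5070
  t29: +0.2601
Σ = +225.3453 → |volume| = 225.35

Directed edges: 87 total; 3 unmatched, e.g. (-8.27,-0.07,1.05)→(-2.63,1.65,-4.27) → open.

225.35 OPEN


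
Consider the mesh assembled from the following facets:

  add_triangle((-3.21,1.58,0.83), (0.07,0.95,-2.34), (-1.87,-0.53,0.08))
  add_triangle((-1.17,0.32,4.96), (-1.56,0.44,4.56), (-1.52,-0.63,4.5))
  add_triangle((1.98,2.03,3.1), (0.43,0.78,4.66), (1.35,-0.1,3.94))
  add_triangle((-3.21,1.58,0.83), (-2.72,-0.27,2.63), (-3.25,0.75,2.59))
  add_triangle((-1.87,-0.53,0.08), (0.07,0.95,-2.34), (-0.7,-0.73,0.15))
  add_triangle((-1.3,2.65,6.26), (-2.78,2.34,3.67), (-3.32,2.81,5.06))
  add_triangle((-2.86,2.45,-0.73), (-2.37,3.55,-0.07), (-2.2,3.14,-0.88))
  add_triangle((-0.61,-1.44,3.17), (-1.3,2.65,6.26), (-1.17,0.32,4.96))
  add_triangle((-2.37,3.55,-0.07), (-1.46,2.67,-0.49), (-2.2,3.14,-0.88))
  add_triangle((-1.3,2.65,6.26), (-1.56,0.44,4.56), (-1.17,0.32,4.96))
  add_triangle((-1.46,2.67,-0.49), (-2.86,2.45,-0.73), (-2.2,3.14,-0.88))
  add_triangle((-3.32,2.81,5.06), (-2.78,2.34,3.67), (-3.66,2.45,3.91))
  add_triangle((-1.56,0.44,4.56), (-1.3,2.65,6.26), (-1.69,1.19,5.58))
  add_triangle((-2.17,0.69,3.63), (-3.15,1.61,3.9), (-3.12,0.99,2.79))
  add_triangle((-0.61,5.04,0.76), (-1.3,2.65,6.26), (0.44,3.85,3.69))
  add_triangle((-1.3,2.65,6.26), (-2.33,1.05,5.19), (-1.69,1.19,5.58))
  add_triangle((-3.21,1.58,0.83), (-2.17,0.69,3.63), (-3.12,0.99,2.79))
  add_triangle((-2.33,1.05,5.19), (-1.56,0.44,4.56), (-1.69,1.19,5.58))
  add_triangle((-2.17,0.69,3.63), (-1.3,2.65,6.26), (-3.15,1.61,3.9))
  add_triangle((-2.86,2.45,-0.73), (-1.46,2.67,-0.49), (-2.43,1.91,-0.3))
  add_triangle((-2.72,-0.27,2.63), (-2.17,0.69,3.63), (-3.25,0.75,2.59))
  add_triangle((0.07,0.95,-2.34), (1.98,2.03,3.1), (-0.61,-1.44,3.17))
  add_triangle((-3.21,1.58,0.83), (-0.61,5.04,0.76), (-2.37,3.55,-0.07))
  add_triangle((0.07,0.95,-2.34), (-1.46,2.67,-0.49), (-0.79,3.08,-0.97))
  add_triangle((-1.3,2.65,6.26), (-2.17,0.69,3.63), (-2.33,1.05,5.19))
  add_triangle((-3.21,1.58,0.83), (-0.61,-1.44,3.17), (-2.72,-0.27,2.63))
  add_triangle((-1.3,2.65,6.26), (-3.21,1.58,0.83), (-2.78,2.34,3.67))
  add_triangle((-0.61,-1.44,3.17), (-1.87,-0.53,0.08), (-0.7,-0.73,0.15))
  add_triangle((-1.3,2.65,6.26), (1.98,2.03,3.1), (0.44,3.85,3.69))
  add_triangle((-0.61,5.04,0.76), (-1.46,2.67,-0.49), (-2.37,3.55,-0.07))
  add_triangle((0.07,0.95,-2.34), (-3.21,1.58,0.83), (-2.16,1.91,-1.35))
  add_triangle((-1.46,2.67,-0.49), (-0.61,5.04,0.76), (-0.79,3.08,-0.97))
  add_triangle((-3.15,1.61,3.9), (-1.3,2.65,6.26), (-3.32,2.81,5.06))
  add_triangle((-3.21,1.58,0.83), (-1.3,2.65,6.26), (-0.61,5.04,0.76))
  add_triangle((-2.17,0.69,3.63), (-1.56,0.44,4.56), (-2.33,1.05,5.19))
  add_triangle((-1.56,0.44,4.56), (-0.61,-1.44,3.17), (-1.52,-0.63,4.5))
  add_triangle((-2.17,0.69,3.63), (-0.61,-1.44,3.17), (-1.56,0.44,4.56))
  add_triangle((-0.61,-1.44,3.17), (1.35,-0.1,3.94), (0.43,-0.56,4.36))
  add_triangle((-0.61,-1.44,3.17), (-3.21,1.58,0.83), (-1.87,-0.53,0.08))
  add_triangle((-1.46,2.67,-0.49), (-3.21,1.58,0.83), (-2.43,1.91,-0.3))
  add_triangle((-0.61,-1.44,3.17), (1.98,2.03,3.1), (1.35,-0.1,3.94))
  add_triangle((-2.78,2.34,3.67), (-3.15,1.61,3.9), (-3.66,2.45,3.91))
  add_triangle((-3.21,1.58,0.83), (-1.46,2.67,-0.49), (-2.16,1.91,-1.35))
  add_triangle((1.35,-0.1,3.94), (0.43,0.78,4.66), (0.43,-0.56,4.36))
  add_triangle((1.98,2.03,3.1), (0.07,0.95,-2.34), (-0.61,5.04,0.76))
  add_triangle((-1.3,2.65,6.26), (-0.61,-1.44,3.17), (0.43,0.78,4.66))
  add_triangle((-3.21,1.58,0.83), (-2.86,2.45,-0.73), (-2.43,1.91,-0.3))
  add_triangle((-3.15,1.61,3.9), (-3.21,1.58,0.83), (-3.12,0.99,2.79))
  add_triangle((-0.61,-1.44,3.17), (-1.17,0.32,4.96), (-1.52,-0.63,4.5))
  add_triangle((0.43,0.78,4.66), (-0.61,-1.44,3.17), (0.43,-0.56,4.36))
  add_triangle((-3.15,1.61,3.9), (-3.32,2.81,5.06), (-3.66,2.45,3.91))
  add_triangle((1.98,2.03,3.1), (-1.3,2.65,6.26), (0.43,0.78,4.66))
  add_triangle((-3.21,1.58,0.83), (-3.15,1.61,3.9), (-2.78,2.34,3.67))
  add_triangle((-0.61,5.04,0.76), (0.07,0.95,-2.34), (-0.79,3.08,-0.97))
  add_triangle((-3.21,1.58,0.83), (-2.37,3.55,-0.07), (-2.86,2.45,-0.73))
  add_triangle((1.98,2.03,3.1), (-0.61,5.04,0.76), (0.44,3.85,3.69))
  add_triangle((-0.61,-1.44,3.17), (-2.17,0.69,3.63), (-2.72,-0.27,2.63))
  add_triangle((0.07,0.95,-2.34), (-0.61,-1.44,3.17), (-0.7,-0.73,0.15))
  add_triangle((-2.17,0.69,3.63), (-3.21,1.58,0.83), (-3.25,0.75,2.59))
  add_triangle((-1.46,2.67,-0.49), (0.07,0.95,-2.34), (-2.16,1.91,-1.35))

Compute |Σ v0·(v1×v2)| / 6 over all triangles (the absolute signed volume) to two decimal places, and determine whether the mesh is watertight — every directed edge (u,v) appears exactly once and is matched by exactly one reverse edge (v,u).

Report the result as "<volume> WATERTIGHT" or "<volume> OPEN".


Per-triangle v0·(v1×v2)/6:
  t1: +2.0143
  t2: +0.4238
  t3: +2.1569
  t4: +0.6301
  t5: +0.3524
  t6: +0.4555
  t7: +0.5508
  t8: +0.4960
  t9: +0.1829
  t10: +0.9206
  t11: -0.1452
  t12: +0.1913
  t13: +0.0763
  t14: +0.5355
  t15: +7.0176
  t16: +0.8956
  t17: -0.4948
  t18: +0.3660
  t19: +2.0066
  t20: -0.2071
  t21: +0.9716
  t22: -0.5370
  t23: +2.4994
  t24: +0.7556
  t25: +0.5887
  t26: -0.7989
  t27: +0.0943
  t28: +0.4735
  t29: +5.3599
  t30: +0.8768
  t31: +0.0468
  t32: +1.0570
  t33: +1.7279
  t34: +14.3738
  t35: +0.2442
  t36: -0.3579
  t37: +1.1090
  t38: +0.4493
  t39: +2.7132
  t40: -0.6378
  t41: -1.5293
  t42: -0.3692
  t43: +1.5994
  t44: +0.9718
  t45: +5.0768
  t46: +3.9968
  t47: -0.0436
  t48: +0.9640
  t49: +0.7281
  t50: +0.9464
  t51: +0.6520
  t52: +4.3116
  t53: +1.5100
  t54: +1.0932
  t55: +1.4931
  t56: +3.6872
  t57: +2.0169
  t58: -0.0929
  t59: +1.0411
  t60: +1.3373
Σ = +78.8252 → |volume| = 78.83

Directed edges: 180 total, each appears once with its reverse present → watertight.

78.83 WATERTIGHT


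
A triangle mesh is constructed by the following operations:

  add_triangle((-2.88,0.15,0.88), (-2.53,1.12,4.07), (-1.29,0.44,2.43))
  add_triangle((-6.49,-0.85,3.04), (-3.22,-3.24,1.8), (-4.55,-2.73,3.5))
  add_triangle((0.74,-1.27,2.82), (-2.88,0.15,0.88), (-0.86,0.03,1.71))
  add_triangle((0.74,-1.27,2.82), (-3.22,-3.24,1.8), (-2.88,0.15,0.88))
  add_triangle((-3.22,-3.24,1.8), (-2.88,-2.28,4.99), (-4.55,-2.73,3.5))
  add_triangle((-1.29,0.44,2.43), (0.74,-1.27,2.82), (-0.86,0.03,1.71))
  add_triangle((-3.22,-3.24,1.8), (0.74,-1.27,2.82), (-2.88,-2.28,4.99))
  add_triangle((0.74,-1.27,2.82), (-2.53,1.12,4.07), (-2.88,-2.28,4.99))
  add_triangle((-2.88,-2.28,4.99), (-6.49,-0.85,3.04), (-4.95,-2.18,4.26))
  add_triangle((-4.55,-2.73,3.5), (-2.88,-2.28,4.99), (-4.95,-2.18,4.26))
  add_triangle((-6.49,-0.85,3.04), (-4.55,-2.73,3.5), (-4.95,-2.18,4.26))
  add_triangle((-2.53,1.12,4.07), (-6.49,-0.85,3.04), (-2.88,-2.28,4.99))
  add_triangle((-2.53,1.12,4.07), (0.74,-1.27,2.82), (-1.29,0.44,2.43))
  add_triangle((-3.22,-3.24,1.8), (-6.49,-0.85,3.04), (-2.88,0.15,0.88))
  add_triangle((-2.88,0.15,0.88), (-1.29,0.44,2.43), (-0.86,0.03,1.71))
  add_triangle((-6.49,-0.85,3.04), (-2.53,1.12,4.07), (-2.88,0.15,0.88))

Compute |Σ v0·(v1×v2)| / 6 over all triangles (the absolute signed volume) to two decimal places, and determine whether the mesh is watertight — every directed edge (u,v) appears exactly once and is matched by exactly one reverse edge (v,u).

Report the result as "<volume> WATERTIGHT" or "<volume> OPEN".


Per-triangle v0·(v1×v2)/6:
  t1: -0.3757
  t2: +3.4991
  t3: -0.8338
  t4: -4.5001
  t5: +3.0355
  t6: -0.2189
  t7: +4.7267
  t8: +5.8698
  t9: +2.0366
  t10: +1.8516
  t11: +2.2137
  t12: +11.6536
  t13: -0.0807
  t14: +1.2635
  t15: -0.2734
  t16: +2.3814
Σ = +32.2488 → |volume| = 32.25

Directed edges: 48 total, each appears once with its reverse present → watertight.

32.25 WATERTIGHT


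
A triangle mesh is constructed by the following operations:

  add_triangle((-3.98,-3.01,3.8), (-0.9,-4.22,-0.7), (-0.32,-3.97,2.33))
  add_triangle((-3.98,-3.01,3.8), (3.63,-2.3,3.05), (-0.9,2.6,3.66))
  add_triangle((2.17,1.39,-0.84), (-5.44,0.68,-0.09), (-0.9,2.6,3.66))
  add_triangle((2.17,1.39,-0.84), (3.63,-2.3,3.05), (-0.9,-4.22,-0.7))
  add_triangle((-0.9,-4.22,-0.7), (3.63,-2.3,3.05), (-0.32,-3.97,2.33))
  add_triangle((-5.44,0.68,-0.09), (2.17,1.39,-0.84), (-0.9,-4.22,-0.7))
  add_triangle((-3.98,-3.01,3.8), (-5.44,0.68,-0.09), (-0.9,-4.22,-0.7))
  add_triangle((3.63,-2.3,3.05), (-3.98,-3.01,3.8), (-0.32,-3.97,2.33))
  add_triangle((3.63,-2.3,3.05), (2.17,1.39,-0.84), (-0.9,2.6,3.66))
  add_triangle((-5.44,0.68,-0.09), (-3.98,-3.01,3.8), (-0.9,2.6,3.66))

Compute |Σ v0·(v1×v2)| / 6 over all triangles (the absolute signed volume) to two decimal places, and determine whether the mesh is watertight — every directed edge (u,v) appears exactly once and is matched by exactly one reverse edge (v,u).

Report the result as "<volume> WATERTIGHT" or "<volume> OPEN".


116.92 WATERTIGHT

Per-triangle v0·(v1×v2)/6:
  t1: +8.6090
  t2: +23.5527
  t3: +7.5106
  t4: +7.6244
  t5: +7.3899
  t6: +4.4726
  t7: +17.3643
  t8: +9.3377
  t9: +10.6578
  t10: +20.4054
Σ = +116.9244 → |volume| = 116.92

Directed edges: 30 total, each appears once with its reverse present → watertight.


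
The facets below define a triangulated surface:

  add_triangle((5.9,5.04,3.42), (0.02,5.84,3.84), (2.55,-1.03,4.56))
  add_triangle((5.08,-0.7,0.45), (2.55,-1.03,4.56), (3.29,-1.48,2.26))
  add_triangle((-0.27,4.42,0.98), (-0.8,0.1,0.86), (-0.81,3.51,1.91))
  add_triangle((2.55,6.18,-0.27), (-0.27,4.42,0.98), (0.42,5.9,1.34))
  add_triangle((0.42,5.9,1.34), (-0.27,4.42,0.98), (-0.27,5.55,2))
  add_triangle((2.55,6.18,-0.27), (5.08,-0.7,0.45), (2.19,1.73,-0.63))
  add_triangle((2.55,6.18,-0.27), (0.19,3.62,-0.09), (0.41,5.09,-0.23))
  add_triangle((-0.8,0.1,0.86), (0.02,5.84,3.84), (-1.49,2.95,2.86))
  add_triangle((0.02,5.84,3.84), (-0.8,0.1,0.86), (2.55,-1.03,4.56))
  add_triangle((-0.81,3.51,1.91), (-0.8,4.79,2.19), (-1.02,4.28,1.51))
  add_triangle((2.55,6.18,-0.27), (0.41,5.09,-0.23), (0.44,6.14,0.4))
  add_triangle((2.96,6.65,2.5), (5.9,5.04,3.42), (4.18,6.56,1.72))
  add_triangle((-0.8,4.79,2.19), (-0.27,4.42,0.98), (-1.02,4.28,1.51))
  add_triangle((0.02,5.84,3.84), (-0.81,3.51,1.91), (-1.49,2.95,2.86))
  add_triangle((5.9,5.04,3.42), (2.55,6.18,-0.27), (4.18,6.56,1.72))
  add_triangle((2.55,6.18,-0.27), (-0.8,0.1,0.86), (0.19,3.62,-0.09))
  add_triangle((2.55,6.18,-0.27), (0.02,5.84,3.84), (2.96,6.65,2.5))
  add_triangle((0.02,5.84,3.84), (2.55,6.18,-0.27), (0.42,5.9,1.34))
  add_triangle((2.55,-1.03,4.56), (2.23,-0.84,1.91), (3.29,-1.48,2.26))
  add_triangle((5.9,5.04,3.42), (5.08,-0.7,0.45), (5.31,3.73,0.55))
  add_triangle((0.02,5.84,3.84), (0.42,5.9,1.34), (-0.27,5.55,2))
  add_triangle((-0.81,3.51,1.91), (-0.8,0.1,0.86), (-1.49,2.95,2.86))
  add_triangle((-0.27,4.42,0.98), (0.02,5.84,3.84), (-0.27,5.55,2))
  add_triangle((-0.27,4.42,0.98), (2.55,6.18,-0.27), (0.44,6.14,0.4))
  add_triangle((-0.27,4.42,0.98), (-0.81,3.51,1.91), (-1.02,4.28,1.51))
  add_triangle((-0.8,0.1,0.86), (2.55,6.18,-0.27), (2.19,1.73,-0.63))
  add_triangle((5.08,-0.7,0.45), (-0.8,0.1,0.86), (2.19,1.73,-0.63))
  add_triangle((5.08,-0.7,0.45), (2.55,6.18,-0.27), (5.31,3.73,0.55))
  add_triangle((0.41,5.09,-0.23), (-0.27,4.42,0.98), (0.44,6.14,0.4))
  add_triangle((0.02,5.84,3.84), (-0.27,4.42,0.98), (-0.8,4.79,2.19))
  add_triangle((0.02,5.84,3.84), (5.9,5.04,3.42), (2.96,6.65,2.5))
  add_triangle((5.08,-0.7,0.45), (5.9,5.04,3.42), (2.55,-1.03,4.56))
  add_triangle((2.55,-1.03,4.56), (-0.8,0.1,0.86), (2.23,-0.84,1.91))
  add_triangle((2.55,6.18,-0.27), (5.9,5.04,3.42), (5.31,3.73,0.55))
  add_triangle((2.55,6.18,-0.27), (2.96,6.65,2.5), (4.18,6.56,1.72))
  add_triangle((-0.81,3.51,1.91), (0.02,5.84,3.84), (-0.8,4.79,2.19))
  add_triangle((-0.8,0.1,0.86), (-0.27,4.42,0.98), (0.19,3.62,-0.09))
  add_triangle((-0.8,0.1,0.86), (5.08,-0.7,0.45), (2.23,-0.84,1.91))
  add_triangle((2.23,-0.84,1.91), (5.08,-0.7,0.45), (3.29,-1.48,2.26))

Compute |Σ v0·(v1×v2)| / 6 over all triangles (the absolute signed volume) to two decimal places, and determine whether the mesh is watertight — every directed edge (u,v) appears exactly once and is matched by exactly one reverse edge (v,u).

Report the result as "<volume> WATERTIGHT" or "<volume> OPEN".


Per-triangle v0·(v1×v2)/6:
  t1: +29.7243
  t2: +2.6363
  t3: +0.2943
  t4: +1.0117
  t5: +0.4407
  t6: +3.7036
  t7: -0.1289
  t8: +0.4428
  t9: +6.0539
  t10: +0.1542
  t11: +1.1798
  t12: +5.1542
  t13: +0.4206
  t14: +1.3174
  t15: +2.3723
  t16: -1.1016
  t17: +7.7800
  t18: +4.5643
  t19: -0.2270
  t20: +10.5504
  t21: +1.3562
  t22: +0.1889
  t23: -0.0841
  t24: +1.0884
  t25: -0.3863
  t26: -0.8338
  t27: -1.5942
  t28: +2.3136
  t29: +0.3052
  t30: +1.2644
  t31: +11.0254
  t32: +23.1426
  t33: +0.1379
  t34: +11.3332
  t35: +3.7878
  t36: +0.4515
  t37: +0.2683
  t38: -0.4050
  t39: -0.6006
Σ = +129.1024 → |volume| = 129.10

Directed edges: 117 total; 3 unmatched, e.g. (0.19,3.62,-0.09)→(0.41,5.09,-0.23) → open.

129.10 OPEN


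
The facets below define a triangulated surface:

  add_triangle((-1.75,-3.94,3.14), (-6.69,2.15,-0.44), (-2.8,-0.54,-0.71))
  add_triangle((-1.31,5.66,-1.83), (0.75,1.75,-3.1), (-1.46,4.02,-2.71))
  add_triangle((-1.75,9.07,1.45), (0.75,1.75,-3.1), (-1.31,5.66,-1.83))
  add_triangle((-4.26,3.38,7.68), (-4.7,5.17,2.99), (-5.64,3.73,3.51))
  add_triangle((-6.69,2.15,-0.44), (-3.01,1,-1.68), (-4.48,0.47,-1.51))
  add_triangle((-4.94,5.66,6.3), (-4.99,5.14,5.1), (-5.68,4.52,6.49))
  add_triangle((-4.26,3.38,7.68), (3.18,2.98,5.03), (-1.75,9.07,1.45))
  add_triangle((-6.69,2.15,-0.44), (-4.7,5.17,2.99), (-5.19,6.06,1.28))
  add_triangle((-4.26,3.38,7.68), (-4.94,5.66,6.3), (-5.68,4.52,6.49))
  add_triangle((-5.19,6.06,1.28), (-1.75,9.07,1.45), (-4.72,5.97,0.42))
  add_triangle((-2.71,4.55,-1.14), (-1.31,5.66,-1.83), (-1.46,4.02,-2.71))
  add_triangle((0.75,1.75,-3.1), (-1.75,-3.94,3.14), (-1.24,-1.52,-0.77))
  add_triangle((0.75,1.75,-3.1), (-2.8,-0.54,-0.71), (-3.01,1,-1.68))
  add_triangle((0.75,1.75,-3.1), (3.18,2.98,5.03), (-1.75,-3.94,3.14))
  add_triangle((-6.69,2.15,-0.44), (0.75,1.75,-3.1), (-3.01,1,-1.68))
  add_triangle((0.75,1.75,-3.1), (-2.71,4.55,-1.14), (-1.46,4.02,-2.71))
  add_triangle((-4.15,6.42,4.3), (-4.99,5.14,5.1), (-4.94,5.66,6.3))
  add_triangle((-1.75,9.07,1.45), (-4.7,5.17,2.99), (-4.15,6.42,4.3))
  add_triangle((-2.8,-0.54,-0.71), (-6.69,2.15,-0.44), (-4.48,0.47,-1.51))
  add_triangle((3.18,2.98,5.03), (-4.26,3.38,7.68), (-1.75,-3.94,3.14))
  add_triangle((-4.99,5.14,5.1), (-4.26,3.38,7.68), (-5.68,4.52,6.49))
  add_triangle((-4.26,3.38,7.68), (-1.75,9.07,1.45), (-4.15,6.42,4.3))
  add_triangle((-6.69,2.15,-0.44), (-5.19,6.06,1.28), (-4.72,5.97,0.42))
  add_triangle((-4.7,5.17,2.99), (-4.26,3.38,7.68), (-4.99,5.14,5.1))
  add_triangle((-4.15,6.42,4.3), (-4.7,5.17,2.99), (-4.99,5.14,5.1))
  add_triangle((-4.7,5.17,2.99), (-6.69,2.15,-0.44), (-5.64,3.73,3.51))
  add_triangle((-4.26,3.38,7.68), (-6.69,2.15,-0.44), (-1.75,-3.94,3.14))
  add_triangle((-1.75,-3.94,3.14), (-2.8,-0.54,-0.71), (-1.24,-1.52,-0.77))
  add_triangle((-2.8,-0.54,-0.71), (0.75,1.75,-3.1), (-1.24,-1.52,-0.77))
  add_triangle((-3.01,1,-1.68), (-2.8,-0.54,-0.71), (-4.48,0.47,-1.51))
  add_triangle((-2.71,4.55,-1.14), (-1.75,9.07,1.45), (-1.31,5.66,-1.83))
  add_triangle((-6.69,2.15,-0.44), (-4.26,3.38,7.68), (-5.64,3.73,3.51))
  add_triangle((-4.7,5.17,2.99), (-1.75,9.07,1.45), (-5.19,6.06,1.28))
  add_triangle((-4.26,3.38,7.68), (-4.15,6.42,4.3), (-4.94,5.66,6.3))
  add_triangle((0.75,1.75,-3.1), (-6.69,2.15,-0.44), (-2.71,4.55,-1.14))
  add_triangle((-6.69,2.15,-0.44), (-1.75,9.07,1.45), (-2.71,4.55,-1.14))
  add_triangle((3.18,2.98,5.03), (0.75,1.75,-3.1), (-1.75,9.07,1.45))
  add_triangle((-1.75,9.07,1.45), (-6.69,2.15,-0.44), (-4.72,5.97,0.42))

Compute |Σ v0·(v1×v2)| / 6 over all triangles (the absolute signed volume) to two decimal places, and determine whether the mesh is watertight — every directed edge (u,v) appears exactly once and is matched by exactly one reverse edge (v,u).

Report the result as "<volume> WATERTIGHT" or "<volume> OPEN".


Per-triangle v0·(v1×v2)/6:
  t1: +7.8657
  t2: +2.8026
  t3: +5.6100
  t4: +9.7113
  t5: +1.6468
  t6: +1.7101
  t7: +65.3612
  t8: +9.5406
  t9: +4.6093
  t10: +4.9267
  t11: +2.3697
  t12: +0.5971
  t13: +1.7399
  t14: +1.9462
  t15: +3.1754
  t16: -0.4286
  t17: +2.2043
  t18: +8.8010
  t19: +1.3826
  t20: +40.6604
  t21: -3.1070
  t22: +13.5669
  t23: +4.4733
  t24: +0.6112
  t25: +3.2517
  t26: +8.7824
  t27: +47.2601
  t28: +2.9080
  t29: +2.3079
  t30: +0.2949
  t31: +6.9590
  t32: +8.3166
  t33: +11.4080
  t34: +1.8544
  t35: +10.7840
  t36: +15.5435
  t37: +26.6713
  t38: -0.8422
Σ = +337.2765 → |volume| = 337.28

Directed edges: 114 total, each appears once with its reverse present → watertight.

337.28 WATERTIGHT


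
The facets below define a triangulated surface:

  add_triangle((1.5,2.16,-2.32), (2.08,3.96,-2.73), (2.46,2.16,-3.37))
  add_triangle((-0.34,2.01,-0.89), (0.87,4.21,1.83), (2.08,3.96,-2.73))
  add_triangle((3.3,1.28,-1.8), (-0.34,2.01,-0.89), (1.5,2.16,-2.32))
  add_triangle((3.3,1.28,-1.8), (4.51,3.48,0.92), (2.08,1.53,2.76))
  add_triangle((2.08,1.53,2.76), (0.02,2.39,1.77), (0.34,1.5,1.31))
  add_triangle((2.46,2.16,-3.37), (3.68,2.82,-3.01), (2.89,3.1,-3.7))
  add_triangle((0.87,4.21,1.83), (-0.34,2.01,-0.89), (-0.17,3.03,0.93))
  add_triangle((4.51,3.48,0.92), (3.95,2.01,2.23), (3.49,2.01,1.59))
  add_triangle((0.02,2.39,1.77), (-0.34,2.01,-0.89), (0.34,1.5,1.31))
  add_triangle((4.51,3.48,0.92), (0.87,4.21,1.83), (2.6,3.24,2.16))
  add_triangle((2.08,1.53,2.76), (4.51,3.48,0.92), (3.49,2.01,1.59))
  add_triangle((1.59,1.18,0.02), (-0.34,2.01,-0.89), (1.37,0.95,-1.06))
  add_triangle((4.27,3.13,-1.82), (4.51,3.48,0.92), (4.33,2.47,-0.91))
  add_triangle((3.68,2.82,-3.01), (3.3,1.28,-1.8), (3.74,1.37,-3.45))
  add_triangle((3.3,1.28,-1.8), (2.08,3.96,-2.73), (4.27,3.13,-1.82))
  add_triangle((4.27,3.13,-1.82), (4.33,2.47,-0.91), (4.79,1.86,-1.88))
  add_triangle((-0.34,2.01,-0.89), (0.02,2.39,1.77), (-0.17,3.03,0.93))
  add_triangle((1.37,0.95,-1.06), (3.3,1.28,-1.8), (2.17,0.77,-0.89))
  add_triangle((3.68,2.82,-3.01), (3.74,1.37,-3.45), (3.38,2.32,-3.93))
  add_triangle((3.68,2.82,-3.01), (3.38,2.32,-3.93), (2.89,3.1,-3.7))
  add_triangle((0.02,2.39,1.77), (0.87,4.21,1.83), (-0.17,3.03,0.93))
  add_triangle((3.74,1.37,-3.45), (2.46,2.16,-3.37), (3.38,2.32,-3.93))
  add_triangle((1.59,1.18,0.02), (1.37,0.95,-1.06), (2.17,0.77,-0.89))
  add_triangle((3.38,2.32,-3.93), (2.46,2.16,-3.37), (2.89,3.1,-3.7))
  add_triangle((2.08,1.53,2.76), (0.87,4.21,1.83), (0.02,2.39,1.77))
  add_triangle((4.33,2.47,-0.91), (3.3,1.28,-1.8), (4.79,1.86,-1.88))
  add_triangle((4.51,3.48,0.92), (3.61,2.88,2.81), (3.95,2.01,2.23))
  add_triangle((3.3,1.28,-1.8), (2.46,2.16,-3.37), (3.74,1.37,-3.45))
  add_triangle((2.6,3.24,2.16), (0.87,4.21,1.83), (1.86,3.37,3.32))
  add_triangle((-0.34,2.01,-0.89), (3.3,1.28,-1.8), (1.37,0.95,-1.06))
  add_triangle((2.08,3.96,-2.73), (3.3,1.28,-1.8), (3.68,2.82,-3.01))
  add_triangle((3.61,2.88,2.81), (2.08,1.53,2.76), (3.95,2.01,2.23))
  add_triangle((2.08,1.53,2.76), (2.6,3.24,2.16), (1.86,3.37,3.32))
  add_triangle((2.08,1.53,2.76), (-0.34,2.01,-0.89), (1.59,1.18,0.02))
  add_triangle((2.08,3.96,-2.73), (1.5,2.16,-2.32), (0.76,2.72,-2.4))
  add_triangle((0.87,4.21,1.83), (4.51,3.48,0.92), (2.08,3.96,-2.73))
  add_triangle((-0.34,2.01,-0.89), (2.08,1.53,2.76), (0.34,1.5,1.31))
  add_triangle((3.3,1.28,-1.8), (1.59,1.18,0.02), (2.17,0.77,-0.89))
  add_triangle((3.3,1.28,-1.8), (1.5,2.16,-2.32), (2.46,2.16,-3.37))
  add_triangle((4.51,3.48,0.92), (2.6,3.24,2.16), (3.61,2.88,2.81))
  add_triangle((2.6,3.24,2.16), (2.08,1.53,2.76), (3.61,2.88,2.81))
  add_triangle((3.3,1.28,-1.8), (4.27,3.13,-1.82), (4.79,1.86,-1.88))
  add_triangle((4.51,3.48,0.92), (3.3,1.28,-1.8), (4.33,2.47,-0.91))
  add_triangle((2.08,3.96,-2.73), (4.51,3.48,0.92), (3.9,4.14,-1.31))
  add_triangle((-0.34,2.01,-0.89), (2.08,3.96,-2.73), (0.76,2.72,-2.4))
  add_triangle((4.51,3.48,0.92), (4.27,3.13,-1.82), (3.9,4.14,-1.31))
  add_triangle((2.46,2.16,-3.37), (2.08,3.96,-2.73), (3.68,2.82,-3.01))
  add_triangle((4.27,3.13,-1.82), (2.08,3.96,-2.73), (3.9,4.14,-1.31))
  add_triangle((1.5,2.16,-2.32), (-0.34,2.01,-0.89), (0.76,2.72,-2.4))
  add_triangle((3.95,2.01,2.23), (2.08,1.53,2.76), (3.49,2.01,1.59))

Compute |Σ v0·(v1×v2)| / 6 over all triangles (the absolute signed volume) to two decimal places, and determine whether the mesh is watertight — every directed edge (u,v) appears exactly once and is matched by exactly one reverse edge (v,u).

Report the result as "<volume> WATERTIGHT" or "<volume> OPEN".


Per-triangle v0·(v1×v2)/6:
  t1: +0.2732
  t2: +3.9206
  t3: -0.8357
  t4: +2.3626
  t5: -0.0482
  t6: -0.5121
  t7: +0.7801
  t8: +0.0461
  t9: -0.2819
  t10: +2.8021
  t11: -1.1496
  t12: -0.6615
  t13: +1.5399
  t14: +1.1245
  t15: +2.1761
  t16: +1.0184
  t17: +0.0017
  t18: -0.0553
  t19: +1.0045
  t20: +0.8542
  t21: +0.5371
  t22: +0.1051
  t23: -0.2237
  t24: +0.2303
  t25: +1.6014
  t26: -0.3169
  t27: +1.7188
  t28: -1.0251
  t29: +1.8992
  t30: +0.1208
  t31: +0.5170
  t32: +0.8492
  t33: +1.2873
  t34: -1.6358
  t35: +0.4933
  t36: +11.3155
  t37: -0.8631
  t38: +0.1260
  t39: -0.7645
  t40: +1.8073
  t41: +0.8109
  t42: +0.5933
  t43: +0.0876
  t44: +1.0464
  t45: +0.7023
  t46: +2.5480
  t47: +1.7971
  t48: +2.2914
  t49: -0.1898
  t50: -0.3624
Σ = +41.4637 → |volume| = 41.46

Directed edges: 150 total; 6 unmatched, e.g. (2.08,1.53,2.76)→(3.3,1.28,-1.8) → open.

41.46 OPEN


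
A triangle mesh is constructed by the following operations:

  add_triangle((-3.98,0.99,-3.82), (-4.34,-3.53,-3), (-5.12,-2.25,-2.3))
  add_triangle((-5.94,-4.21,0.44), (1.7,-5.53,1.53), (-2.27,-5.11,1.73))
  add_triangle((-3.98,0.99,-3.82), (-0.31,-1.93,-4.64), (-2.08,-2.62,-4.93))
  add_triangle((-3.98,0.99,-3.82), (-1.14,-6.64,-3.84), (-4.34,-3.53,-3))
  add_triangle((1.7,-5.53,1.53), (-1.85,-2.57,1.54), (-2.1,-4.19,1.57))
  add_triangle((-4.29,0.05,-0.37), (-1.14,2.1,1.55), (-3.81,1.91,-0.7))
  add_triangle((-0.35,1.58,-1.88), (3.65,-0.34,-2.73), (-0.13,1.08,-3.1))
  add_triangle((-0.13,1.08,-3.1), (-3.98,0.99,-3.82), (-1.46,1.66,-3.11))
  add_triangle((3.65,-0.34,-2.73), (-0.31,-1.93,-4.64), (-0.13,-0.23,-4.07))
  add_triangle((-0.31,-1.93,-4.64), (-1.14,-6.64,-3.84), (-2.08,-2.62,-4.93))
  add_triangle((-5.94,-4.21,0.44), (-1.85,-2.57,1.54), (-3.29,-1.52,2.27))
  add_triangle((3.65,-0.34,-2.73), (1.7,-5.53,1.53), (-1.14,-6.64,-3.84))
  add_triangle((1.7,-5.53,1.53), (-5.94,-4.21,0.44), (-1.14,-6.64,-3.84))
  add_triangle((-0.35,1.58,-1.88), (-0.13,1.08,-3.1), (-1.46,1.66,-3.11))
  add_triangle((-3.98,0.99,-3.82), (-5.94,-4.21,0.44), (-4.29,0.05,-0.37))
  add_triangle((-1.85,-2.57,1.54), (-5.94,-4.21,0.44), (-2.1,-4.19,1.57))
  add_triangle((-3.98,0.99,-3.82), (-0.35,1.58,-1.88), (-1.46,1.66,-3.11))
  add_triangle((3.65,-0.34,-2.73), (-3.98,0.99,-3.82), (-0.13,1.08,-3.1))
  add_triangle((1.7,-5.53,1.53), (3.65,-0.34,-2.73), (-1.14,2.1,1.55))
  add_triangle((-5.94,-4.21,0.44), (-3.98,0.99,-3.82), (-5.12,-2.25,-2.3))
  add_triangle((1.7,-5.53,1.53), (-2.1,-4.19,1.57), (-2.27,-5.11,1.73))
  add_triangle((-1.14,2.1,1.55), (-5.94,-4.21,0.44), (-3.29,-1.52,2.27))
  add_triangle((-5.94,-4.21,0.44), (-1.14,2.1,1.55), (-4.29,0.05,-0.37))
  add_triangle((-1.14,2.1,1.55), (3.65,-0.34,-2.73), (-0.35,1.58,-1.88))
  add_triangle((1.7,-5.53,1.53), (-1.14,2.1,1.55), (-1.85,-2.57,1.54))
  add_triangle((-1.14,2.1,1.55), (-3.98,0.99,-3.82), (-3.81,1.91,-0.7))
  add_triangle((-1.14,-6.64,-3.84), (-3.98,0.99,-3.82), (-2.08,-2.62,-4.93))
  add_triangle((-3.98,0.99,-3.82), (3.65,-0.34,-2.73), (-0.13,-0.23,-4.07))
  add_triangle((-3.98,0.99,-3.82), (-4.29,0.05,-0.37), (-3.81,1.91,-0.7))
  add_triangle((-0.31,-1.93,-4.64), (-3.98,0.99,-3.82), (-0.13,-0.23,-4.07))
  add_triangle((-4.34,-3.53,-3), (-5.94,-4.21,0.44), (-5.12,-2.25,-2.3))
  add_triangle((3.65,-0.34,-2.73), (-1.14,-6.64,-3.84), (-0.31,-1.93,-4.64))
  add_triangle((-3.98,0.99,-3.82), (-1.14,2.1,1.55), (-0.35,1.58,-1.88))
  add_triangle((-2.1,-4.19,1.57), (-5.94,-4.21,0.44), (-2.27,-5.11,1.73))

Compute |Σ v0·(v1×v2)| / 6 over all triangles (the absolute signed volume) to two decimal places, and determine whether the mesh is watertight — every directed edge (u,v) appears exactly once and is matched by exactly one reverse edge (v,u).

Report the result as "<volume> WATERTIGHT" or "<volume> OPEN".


Per-triangle v0·(v1×v2)/6:
  t1: +5.2691
  t2: +4.6741
  t3: +5.1315
  t4: +13.7487
  t5: +1.5891
  t6: +2.7528
  t7: +1.6183
  t8: +1.3719
  t9: +4.2483
  t10: +6.4380
  t11: +3.6527
  t12: +26.8316
  t13: +35.7272
  t14: +0.5547
  t15: +9.9951
  t16: +1.9897
  t17: +0.3639
  t18: +3.2110
  t19: +5.6767
  t20: +4.4913
  t21: +0.4666
  t22: +4.6557
  t23: +6.4641
  t24: +3.2542
  t25: +4.8075
  t26: +1.8749
  t27: +7.7586
  t28: +2.5709
  t29: +4.3870
  t30: +4.4969
  t31: +5.7382
  t32: +14.4018
  t33: +4.4790
  t34: +0.7253
Σ = +205.4164 → |volume| = 205.42

Directed edges: 102 total; 6 unmatched, e.g. (-1.14,-6.64,-3.84)→(-4.34,-3.53,-3) → open.

205.42 OPEN


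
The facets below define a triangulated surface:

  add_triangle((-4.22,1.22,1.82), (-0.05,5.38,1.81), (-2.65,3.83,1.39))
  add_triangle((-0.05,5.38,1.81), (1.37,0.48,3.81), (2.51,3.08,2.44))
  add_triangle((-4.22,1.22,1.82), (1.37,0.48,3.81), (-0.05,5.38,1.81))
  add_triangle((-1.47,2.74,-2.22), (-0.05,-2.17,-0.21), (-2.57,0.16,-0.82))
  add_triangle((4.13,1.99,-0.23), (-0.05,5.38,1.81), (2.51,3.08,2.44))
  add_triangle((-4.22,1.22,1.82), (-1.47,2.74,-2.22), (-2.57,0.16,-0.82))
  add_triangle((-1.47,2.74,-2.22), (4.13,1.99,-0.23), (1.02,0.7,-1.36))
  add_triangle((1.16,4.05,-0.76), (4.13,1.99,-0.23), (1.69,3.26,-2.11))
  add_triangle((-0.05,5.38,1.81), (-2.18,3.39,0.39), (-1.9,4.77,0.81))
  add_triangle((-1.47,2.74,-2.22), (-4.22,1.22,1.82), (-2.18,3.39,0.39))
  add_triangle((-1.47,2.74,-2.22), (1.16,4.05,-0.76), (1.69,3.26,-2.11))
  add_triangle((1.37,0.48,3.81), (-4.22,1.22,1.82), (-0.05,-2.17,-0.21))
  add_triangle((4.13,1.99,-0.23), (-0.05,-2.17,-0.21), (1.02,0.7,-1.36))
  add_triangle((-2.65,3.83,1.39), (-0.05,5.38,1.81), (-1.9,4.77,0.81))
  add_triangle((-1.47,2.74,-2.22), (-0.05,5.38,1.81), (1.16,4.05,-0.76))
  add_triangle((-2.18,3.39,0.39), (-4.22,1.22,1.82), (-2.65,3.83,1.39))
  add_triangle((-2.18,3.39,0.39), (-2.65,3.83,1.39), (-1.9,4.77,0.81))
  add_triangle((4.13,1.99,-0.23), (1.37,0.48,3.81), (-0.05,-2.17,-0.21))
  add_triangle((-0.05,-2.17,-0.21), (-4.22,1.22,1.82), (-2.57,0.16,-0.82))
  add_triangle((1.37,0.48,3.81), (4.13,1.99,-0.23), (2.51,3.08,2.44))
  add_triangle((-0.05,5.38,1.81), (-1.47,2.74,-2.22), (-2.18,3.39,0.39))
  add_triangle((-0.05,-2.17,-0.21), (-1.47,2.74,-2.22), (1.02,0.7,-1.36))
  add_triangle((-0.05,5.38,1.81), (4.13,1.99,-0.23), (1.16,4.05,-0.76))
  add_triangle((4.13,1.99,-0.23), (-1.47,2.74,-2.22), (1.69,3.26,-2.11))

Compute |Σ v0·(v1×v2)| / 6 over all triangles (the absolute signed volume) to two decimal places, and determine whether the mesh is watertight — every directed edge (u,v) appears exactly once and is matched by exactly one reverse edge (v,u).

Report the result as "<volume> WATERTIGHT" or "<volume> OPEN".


98.18 WATERTIGHT

Per-triangle v0·(v1×v2)/6:
  t1: +2.9214
  t2: +6.5750
  t3: +15.5058
  t4: +1.8500
  t5: +7.2694
  t6: +4.3101
  t7: +2.7629
  t8: +3.6735
  t9: -0.2824
  t10: +4.6438
  t11: +3.1511
  t12: +6.6188
  t13: +1.9555
  t14: +2.0320
  t15: +6.1232
  t16: +1.6653
  t17: +0.6538
  t18: +5.7668
  t19: +2.8678
  t20: +5.3238
  t21: +5.0806
  t22: +1.6939
  t23: +6.9295
  t24: -0.9098
Σ = +98.1819 → |volume| = 98.18

Directed edges: 72 total, each appears once with its reverse present → watertight.


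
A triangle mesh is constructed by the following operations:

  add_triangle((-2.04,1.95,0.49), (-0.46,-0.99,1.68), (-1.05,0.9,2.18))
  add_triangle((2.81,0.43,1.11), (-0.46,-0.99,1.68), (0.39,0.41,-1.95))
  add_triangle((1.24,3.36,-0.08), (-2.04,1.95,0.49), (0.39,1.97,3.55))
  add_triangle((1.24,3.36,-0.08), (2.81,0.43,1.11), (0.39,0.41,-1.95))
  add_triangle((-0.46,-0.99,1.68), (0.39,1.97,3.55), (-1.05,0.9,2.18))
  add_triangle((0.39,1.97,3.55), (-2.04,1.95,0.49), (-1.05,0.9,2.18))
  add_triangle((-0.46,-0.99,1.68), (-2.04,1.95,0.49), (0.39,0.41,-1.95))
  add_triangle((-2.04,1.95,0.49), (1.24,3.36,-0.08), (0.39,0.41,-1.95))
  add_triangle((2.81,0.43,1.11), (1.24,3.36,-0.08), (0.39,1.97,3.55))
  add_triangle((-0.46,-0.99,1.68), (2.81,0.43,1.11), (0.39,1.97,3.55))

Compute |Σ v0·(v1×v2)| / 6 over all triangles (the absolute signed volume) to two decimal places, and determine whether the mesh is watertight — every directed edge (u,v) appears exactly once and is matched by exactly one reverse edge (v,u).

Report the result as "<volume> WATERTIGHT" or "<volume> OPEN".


Per-triangle v0·(v1×v2)/6:
  t1: +0.8818
  t2: +0.6007
  t3: +5.4574
  t4: +3.0305
  t5: +1.3485
  t6: +1.6640
  t7: +0.4846
  t8: +2.9267
  t9: +5.5519
  t10: +3.1282
Σ = +25.0743 → |volume| = 25.07

Directed edges: 30 total, each appears once with its reverse present → watertight.

25.07 WATERTIGHT


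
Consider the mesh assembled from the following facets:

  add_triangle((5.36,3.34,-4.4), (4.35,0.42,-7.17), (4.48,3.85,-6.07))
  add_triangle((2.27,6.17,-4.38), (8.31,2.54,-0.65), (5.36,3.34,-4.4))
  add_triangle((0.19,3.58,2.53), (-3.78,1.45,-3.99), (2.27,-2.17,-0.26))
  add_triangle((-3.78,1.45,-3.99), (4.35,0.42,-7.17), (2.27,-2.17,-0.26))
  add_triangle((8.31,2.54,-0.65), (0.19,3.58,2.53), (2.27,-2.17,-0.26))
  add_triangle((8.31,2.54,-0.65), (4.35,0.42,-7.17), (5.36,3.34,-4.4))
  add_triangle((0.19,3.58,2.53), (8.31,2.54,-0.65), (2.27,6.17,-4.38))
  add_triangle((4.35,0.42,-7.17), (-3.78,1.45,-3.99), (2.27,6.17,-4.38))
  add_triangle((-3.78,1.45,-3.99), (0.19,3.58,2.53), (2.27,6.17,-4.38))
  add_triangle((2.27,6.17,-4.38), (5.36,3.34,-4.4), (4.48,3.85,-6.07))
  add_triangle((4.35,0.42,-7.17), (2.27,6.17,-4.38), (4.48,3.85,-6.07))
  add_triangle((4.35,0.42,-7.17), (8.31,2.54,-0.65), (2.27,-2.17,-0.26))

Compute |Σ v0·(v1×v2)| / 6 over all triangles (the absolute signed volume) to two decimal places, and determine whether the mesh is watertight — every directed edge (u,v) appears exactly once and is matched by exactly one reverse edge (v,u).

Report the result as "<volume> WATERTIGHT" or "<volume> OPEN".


Per-triangle v0·(v1×v2)/6:
  t1: +8.2984
  t2: +20.2874
  t3: -4.2059
  t4: +13.1222
  t5: +9.6918
  t6: +21.1115
  t7: +39.8004
  t8: +43.2547
  t9: +25.9267
  t10: +7.7841
  t11: +7.2520
  t12: +26.9858
Σ = +219.3091 → |volume| = 219.31

Directed edges: 36 total, each appears once with its reverse present → watertight.

219.31 WATERTIGHT


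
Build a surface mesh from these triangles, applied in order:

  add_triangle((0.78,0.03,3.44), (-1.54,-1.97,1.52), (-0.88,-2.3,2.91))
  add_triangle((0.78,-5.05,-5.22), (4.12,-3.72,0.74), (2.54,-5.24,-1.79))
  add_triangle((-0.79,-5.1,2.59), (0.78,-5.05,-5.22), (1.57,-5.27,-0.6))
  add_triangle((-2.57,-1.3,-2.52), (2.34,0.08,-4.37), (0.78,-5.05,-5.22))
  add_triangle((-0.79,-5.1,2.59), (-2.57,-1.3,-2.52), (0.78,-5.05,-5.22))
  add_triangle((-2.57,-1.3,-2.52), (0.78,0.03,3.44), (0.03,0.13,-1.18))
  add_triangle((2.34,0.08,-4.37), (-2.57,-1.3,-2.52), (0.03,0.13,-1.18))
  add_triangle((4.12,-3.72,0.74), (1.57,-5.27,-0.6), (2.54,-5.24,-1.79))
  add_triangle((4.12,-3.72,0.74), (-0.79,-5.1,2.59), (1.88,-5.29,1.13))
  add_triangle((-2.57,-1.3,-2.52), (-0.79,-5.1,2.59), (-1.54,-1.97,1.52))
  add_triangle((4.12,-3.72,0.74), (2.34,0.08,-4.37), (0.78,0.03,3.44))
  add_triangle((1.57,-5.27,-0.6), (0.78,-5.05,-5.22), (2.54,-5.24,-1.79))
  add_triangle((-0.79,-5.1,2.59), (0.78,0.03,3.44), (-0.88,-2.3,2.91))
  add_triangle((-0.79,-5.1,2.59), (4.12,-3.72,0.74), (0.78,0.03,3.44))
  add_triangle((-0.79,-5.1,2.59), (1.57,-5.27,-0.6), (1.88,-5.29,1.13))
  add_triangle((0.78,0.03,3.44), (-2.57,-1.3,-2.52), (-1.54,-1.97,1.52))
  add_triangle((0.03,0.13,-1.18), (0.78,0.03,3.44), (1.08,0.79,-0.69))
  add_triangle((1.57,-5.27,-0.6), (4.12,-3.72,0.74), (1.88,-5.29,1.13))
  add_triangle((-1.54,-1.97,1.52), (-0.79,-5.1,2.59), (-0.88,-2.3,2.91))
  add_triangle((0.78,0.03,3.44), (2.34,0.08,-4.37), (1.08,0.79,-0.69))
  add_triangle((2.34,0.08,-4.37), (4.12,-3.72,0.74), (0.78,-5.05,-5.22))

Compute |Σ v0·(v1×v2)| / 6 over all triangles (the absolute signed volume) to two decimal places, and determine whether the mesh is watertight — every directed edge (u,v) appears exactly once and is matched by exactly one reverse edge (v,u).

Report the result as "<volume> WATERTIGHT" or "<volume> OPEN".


126.17 OPEN

Per-triangle v0·(v1×v2)/6:
  t1: +0.7618
  t2: +4.1424
  t3: +11.4395
  t4: +12.7129
  t5: +19.8960
  t6: -0.0573
  t7: +0.8995
  t8: +4.1574
  t9: +3.5764
  t10: +4.3840
  t11: +7.3840
  t12: +4.7534
  t13: +2.6862
  t14: +14.5500
  t15: +4.3604
  t16: +0.8916
  t17: -0.0363
  t18: +4.2717
  t19: +1.5971
  t20: +1.4364
  t21: +22.3654
Σ = +126.1726 → |volume| = 126.17

Directed edges: 63 total; 3 unmatched, e.g. (0.03,0.13,-1.18)→(2.34,0.08,-4.37) → open.
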